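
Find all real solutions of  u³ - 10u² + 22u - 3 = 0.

u = 0.1459 or u = 3 or u = 6.8541

Possible rational roots are divisors of -3. Testing u = 3 gives 0, so (u - 3) is a factor.
Divide: u³ - 10u² + 22u - 3 = (u - 3)(u² - 7u + 1).
Apply the quadratic formula to u² - 7u + 1 = 0: u = (7 ± √45)/2, i.e. u ≈ 6.8541 or u ≈ 0.1459.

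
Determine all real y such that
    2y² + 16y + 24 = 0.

y = -6 or y = -2

Factor: 2(y + 2)(y + 6) = 0.
So y = -2 or y = -6.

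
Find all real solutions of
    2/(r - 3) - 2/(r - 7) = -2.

r = 2.1716 or r = 7.8284

Multiply both sides by (r - 3)(r - 7):
2(r - 7) - 2(r - 3) = -2(r - 3)(r - 7).
Expand and collect terms: -2r² + 20r - 34 = 0.
By the quadratic formula, r = (-20 ± √128) / -4, so r ≈ 2.1716 or r ≈ 7.8284.
Neither value makes a denominator zero (r ≠ 3, r ≠ 7), so both are valid.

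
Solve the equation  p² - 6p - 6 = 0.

Discriminant: (-6)² − 4·1·(-6) = 60.
Quadratic formula: p = (6 ± √60) / 2.
So p = 3 + √(15) ≈ 6.873 or p = 3 - √(15) ≈ -0.873.

p = -0.873 or p = 6.873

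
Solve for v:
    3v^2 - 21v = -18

v = 1 or v = 6

Bring every term to one side: 3v^2 - 21v + 18 = 0.
Factor: 3(v - 6)(v - 1) = 0.
So v = 6 or v = 1.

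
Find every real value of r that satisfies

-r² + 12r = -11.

r = -0.8557 or r = 12.8557

Rearrange to standard form: -r² + 12r + 11 = 0.
Discriminant: (12)² − 4·(-1)·11 = 188.
Quadratic formula: r = (-12 ± √188) / (-2).
So r = 6 - √(47) ≈ -0.8557 or r = 6 + √(47) ≈ 12.8557.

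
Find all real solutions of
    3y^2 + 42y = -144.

Bring every term to one side: 3y^2 + 42y + 144 = 0.
Factor: 3(y + 8)(y + 6) = 0.
So y = -8 or y = -6.

y = -8 or y = -6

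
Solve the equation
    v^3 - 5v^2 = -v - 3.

Rearrange: v^3 - 5v^2 + v + 3 = 0.
Possible rational roots are divisors of 3. Testing v = 1 gives 0, so (v - 1) is a factor.
Divide: v^3 - 5v^2 + v + 3 = (v - 1)(v^2 - 4v - 3).
Apply the quadratic formula to v^2 - 4v - 3 = 0: v = (4 +/- sqrt(28))/2, i.e. v ~= 4.6458 or v ~= -0.6458.

v = -0.6458 or v = 1 or v = 4.6458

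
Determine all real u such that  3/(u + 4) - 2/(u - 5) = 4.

Multiply both sides by (u + 4)(u - 5):
3(u - 5) - 2(u + 4) = 4(u + 4)(u - 5).
Expand and collect terms: 4u^2 - 5u - 57 = 0.
By the quadratic formula, u = (5 +/- sqrt(937)) / 8, so u ~= 4.4513 or u ~= -3.2013.
Neither value makes a denominator zero (u != -4, u != 5), so both are valid.

u = -3.2013 or u = 4.4513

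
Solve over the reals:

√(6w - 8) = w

Square both sides: 6w - 8 = (w)².
Expand and rearrange: w² - 6w + 8 = 0.
Solving gives w = 4 or w = 2.
Check each candidate in the original equation:
  w = 4: √(16) = 4, while w = 4 — valid.
  w = 2: √(4) = 2, while w = 2 — valid.

w = 2 or w = 4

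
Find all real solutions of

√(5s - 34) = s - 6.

s = 7 or s = 10

Square both sides: 5s - 34 = (s - 6)².
Expand and rearrange: s² - 17s + 70 = 0.
Solving gives s = 10 or s = 7.
Check each candidate in the original equation:
  s = 10: √(16) = 4, while s - 6 = 4 — valid.
  s = 7: √(1) = 1, while s - 6 = 1 — valid.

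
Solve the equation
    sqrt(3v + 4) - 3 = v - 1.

Isolate the radical: sqrt(3v + 4) = v + 2.
Square both sides: 3v + 4 = (v + 2)^2.
Expand and rearrange: v^2 + v = 0.
Solving gives v = 0 or v = -1.
Check each candidate in the original equation:
  v = 0: sqrt(4) = 2, while v + 2 = 2 — valid.
  v = -1: sqrt(1) = 1, while v + 2 = 1 — valid.

v = -1 or v = 0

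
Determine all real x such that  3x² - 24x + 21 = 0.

Factor: 3(x - 1)(x - 7) = 0.
So x = 1 or x = 7.

x = 1 or x = 7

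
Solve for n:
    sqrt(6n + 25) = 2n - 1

n = 4

Square both sides: 6n + 25 = (2n - 1)^2.
Expand and rearrange: 4n^2 - 10n - 24 = 0.
Solving gives n = 4 or n = -1.5.
Check each candidate in the original equation:
  n = 4: sqrt(49) = 7, while 2n - 1 = 7 — valid.
  n = -1.5: sqrt(16) = 4, while 2n - 1 = -4 — extraneous.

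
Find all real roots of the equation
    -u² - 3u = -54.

u = -9 or u = 6

Bring every term to one side: -u² - 3u + 54 = 0.
Factor: -1(u + 9)(u - 6) = 0.
So u = -9 or u = 6.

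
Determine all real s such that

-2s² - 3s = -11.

Rearrange to standard form: -2s² - 3s + 11 = 0.
Discriminant: (-3)² − 4·(-2)·11 = 97.
Quadratic formula: s = (3 ± √97) / (-4).
So s = -√(97)/4 - 3/4 ≈ -3.2122 or s = -3/4 + √(97)/4 ≈ 1.7122.

s = -3.2122 or s = 1.7122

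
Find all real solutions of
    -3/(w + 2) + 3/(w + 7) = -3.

w = -7.8541 or w = -1.1459

Multiply both sides by (w + 2)(w + 7):
-3(w + 7) + 3(w + 2) = -3(w + 2)(w + 7).
Expand and collect terms: -3w^2 - 27w - 27 = 0.
By the quadratic formula, w = (27 +/- sqrt(405)) / -6, so w ~= -7.8541 or w ~= -1.1459.
Neither value makes a denominator zero (w != -2, w != -7), so both are valid.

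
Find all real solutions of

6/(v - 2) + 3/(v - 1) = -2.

v = -2.886 or v = 1.386

Multiply both sides by (v - 2)(v - 1):
6(v - 1) + 3(v - 2) = -2(v - 2)(v - 1).
Expand and collect terms: -2v² - 3v + 8 = 0.
By the quadratic formula, v = (3 ± √73) / -4, so v ≈ -2.886 or v ≈ 1.386.
Neither value makes a denominator zero (v ≠ 2, v ≠ 1), so both are valid.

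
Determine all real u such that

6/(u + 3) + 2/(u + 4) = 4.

Multiply both sides by (u + 3)(u + 4):
6(u + 4) + 2(u + 3) = 4(u + 3)(u + 4).
Expand and collect terms: 4u^2 + 20u + 18 = 0.
By the quadratic formula, u = (-20 +/- sqrt(112)) / 8, so u ~= -1.1771 or u ~= -3.8229.
Neither value makes a denominator zero (u != -3, u != -4), so both are valid.

u = -3.8229 or u = -1.1771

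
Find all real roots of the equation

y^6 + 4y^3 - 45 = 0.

y = -2.0801 or y = 1.71

Let u = y^3. The equation becomes u^2 + 4u - 45 = 0.
Factor: (u - 5)(u + 9) = 0, so u = 5 or u = -9.
y^3 = 5 gives y = (5)^(1/3) ~= 1.71.
y^3 = -9 gives y = -(9)^(1/3) ~= -2.0801.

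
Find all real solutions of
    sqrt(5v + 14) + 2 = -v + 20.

v = 10

Isolate the radical: sqrt(5v + 14) = -v + 18.
Square both sides: 5v + 14 = (-v + 18)^2.
Expand and rearrange: v^2 - 41v + 310 = 0.
Solving gives v = 31 or v = 10.
Check each candidate in the original equation:
  v = 31: sqrt(169) = 13, while -v + 18 = -13 — extraneous.
  v = 10: sqrt(64) = 8, while -v + 18 = 8 — valid.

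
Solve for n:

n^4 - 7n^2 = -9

n = -2.3028 or n = -1.3028 or n = 1.3028 or n = 2.3028

Let u = n^2. The equation becomes u^2 - 7u + 9 = 0.
By the quadratic formula, u = sqrt(13)/2 + 7/2 or u = 7/2 - sqrt(13)/2.
n^2 = sqrt(13)/2 + 7/2 gives n = +/-(1/2 + sqrt(13)/2) ~= +/-2.3028.
n^2 = 7/2 - sqrt(13)/2 gives n = +/-(-1/2 + sqrt(13)/2) ~= +/-1.3028.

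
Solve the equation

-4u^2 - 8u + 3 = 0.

u = -2.3229 or u = 0.3229

Discriminant: (-8)^2 - 4*(-4)*3 = 112.
Quadratic formula: u = (8 +/- sqrt(112)) / (-8).
So u = -sqrt(7)/2 - 1 ~= -2.3229 or u = -1 + sqrt(7)/2 ~= 0.3229.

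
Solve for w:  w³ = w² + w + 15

Rearrange: w³ - w² - w - 15 = 0.
Possible rational roots are divisors of -15. Testing w = 3 gives 0, so (w - 3) is a factor.
Divide: w³ - w² - w - 15 = (w - 3)(w² + 2w + 5).
The quadratic w² + 2w + 5 has discriminant -16 < 0, so no further real roots.

w = 3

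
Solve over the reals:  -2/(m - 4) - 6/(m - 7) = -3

Multiply both sides by (m - 4)(m - 7):
-2(m - 7) - 6(m - 4) = -3(m - 4)(m - 7).
Expand and collect terms: -3m² + 41m - 122 = 0.
By the quadratic formula, m = (-41 ± √217) / -6, so m ≈ 4.3782 or m ≈ 9.2885.
Neither value makes a denominator zero (m ≠ 4, m ≠ 7), so both are valid.

m = 4.3782 or m = 9.2885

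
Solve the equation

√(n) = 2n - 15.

n = 9

Square both sides: n = (2n - 15)².
Expand and rearrange: 4n² - 61n + 225 = 0.
Solving gives n = 9 or n = 6.25.
Check each candidate in the original equation:
  n = 9: √(9) = 3, while 2n - 15 = 3 — valid.
  n = 6.25: √(6.25) = 2.5, while 2n - 15 = -2.5 — extraneous.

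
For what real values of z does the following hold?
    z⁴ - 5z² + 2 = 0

Let u = z². The equation becomes u² - 5u + 2 = 0.
By the quadratic formula, u = √(17)/2 + 5/2 or u = 5/2 - √(17)/2.
z² = √(17)/2 + 5/2 gives z = ±√(√(17)/2 + 5/2) ≈ ±2.1358.
z² = 5/2 - √(17)/2 gives z = ±√(5/2 - √(17)/2) ≈ ±0.6622.

z = -2.1358 or z = -0.6622 or z = 0.6622 or z = 2.1358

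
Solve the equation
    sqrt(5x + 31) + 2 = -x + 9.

x = 1

Isolate the radical: sqrt(5x + 31) = -x + 7.
Square both sides: 5x + 31 = (-x + 7)^2.
Expand and rearrange: x^2 - 19x + 18 = 0.
Solving gives x = 18 or x = 1.
Check each candidate in the original equation:
  x = 18: sqrt(121) = 11, while -x + 7 = -11 — extraneous.
  x = 1: sqrt(36) = 6, while -x + 7 = 6 — valid.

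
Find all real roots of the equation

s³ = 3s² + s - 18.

s = -2

Rearrange: s³ - 3s² - s + 18 = 0.
Possible rational roots are divisors of 18. Testing s = -2 gives 0, so (s + 2) is a factor.
Divide: s³ - 3s² - s + 18 = (s + 2)(s² - 5s + 9).
The quadratic s² - 5s + 9 has discriminant -11 < 0, so no further real roots.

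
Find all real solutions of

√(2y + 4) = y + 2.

Square both sides: 2y + 4 = (y + 2)².
Expand and rearrange: y² + 2y = 0.
Solving gives y = 0 or y = -2.
Check each candidate in the original equation:
  y = 0: √(4) = 2, while y + 2 = 2 — valid.
  y = -2: √(0) = 0, while y + 2 = 0 — valid.

y = -2 or y = 0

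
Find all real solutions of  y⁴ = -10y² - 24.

No real solutions.

Let u = y². The equation becomes u² + 10u + 24 = 0.
Factor: (u + 6)(u + 4) = 0, so u = -6 or u = -4.
y² = -6 < 0 has no real solution.
y² = -4 < 0 has no real solution.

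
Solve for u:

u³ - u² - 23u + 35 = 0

u = -5 or u = 1.5858 or u = 4.4142

Possible rational roots are divisors of 35. Testing u = -5 gives 0, so (u + 5) is a factor.
Divide: u³ - u² - 23u + 35 = (u + 5)(u² - 6u + 7).
Apply the quadratic formula to u² - 6u + 7 = 0: u = (6 ± √8)/2, i.e. u ≈ 4.4142 or u ≈ 1.5858.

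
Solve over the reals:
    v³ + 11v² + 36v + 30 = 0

Possible rational roots are divisors of 30. Testing v = -5 gives 0, so (v + 5) is a factor.
Divide: v³ + 11v² + 36v + 30 = (v + 5)(v² + 6v + 6).
Apply the quadratic formula to v² + 6v + 6 = 0: v = (-6 ± √12)/2, i.e. v ≈ -1.2679 or v ≈ -4.7321.

v = -5 or v = -4.7321 or v = -1.2679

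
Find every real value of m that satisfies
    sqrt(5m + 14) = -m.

Square both sides: 5m + 14 = (-m)^2.
Expand and rearrange: m^2 - 5m - 14 = 0.
Solving gives m = 7 or m = -2.
Check each candidate in the original equation:
  m = 7: sqrt(49) = 7, while -m = -7 — extraneous.
  m = -2: sqrt(4) = 2, while -m = 2 — valid.

m = -2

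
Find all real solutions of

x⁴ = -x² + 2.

x = -1 or x = 1

Let u = x². The equation becomes u² + u - 2 = 0.
Factor: (u - 1)(u + 2) = 0, so u = 1 or u = -2.
x² = 1 gives x = ±1.
x² = -2 < 0 has no real solution.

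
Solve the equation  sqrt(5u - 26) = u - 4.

u = 6 or u = 7

Square both sides: 5u - 26 = (u - 4)^2.
Expand and rearrange: u^2 - 13u + 42 = 0.
Solving gives u = 7 or u = 6.
Check each candidate in the original equation:
  u = 7: sqrt(9) = 3, while u - 4 = 3 — valid.
  u = 6: sqrt(4) = 2, while u - 4 = 2 — valid.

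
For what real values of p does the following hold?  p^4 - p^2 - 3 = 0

p = -1.5175 or p = 1.5175

Let u = p^2. The equation becomes u^2 - u - 3 = 0.
By the quadratic formula, u = 1/2 + sqrt(13)/2 or u = 1/2 - sqrt(13)/2.
p^2 = 1/2 + sqrt(13)/2 gives p = +/-sqrt(1/2 + sqrt(13)/2) ~= +/-1.5175.
p^2 = 1/2 - sqrt(13)/2 < 0 has no real solution.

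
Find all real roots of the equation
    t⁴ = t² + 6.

t = -1.7321 or t = 1.7321

Let u = t². The equation becomes u² - u - 6 = 0.
Factor: (u + 2)(u - 3) = 0, so u = -2 or u = 3.
t² = -2 < 0 has no real solution.
t² = 3 gives t = ±√(3) ≈ ±1.7321.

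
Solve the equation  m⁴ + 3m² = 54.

m = -2.4495 or m = 2.4495

Let u = m². The equation becomes u² + 3u - 54 = 0.
Factor: (u - 6)(u + 9) = 0, so u = 6 or u = -9.
m² = 6 gives m = ±√(6) ≈ ±2.4495.
m² = -9 < 0 has no real solution.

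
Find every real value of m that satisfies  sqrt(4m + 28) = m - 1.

Square both sides: 4m + 28 = (m - 1)^2.
Expand and rearrange: m^2 - 6m - 27 = 0.
Solving gives m = 9 or m = -3.
Check each candidate in the original equation:
  m = 9: sqrt(64) = 8, while m - 1 = 8 — valid.
  m = -3: sqrt(16) = 4, while m - 1 = -4 — extraneous.

m = 9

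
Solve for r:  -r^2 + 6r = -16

r = -2 or r = 8

Bring every term to one side: -r^2 + 6r + 16 = 0.
Factor: -1(r + 2)(r - 8) = 0.
So r = -2 or r = 8.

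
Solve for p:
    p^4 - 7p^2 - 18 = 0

p = -3 or p = 3

Let u = p^2. The equation becomes u^2 - 7u - 18 = 0.
Factor: (u + 2)(u - 9) = 0, so u = -2 or u = 9.
p^2 = -2 < 0 has no real solution.
p^2 = 9 gives p = +/-3.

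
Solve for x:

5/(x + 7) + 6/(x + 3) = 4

x = -6.153 or x = -1.097

Multiply both sides by (x + 7)(x + 3):
5(x + 3) + 6(x + 7) = 4(x + 7)(x + 3).
Expand and collect terms: 4x² + 29x + 27 = 0.
By the quadratic formula, x = (-29 ± √409) / 8, so x ≈ -1.097 or x ≈ -6.153.
Neither value makes a denominator zero (x ≠ -7, x ≠ -3), so both are valid.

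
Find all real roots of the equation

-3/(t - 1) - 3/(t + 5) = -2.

t = -3.8541 or t = 2.8541

Multiply both sides by (t - 1)(t + 5):
-3(t + 5) - 3(t - 1) = -2(t - 1)(t + 5).
Expand and collect terms: -2t² - 2t + 22 = 0.
By the quadratic formula, t = (2 ± √180) / -4, so t ≈ -3.8541 or t ≈ 2.8541.
Neither value makes a denominator zero (t ≠ 1, t ≠ -5), so both are valid.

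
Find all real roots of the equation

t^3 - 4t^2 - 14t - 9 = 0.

t = -1.4051 or t = -1 or t = 6.4051

Possible rational roots are divisors of -9. Testing t = -1 gives 0, so (t + 1) is a factor.
Divide: t^3 - 4t^2 - 14t - 9 = (t + 1)(t^2 - 5t - 9).
Apply the quadratic formula to t^2 - 5t - 9 = 0: t = (5 +/- sqrt(61))/2, i.e. t ~= 6.4051 or t ~= -1.4051.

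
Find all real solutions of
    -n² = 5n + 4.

Bring every term to one side: -n² - 5n - 4 = 0.
Factor: -1(n + 1)(n + 4) = 0.
So n = -1 or n = -4.

n = -4 or n = -1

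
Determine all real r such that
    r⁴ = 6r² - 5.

r = -2.2361 or r = -1 or r = 1 or r = 2.2361

Let u = r². The equation becomes u² - 6u + 5 = 0.
Factor: (u - 5)(u - 1) = 0, so u = 5 or u = 1.
r² = 5 gives r = ±√(5) ≈ ±2.2361.
r² = 1 gives r = ±1.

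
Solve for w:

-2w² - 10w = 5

Rearrange to standard form: -2w² - 10w - 5 = 0.
Discriminant: (-10)² − 4·(-2)·(-5) = 60.
Quadratic formula: w = (10 ± √60) / (-4).
So w = -5/2 - √(15)/2 ≈ -4.4365 or w = -5/2 + √(15)/2 ≈ -0.5635.

w = -4.4365 or w = -0.5635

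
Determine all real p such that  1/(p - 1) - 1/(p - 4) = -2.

p = 0.5635 or p = 4.4365

Multiply both sides by (p - 1)(p - 4):
(p - 4) - (p - 1) = -2(p - 1)(p - 4).
Expand and collect terms: -2p² + 10p - 5 = 0.
By the quadratic formula, p = (-10 ± √60) / -4, so p ≈ 0.5635 or p ≈ 4.4365.
Neither value makes a denominator zero (p ≠ 1, p ≠ 4), so both are valid.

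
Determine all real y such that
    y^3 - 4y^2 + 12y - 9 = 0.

Possible rational roots are divisors of -9. Testing y = 1 gives 0, so (y - 1) is a factor.
Divide: y^3 - 4y^2 + 12y - 9 = (y - 1)(y^2 - 3y + 9).
The quadratic y^2 - 3y + 9 has discriminant -27 < 0, so no further real roots.

y = 1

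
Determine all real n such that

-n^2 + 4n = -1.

Rearrange to standard form: -n^2 + 4n + 1 = 0.
Discriminant: (4)^2 - 4*(-1)*1 = 20.
Quadratic formula: n = (-4 +/- sqrt(20)) / (-2).
So n = 2 - sqrt(5) ~= -0.2361 or n = 2 + sqrt(5) ~= 4.2361.

n = -0.2361 or n = 4.2361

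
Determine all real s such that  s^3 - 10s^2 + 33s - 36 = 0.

Possible rational roots are divisors of -36. Testing s = 4 gives 0, so (s - 4) is a factor.
Divide: s^3 - 10s^2 + 33s - 36 = (s - 4)(s^2 - 6s + 9).
The quadratic has the repeated root s = 3.

s = 3 or s = 4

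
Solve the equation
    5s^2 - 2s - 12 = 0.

Discriminant: (-2)^2 - 4*5*(-12) = 244.
Quadratic formula: s = (2 +/- sqrt(244)) / 10.
So s = 1/5 + sqrt(61)/5 ~= 1.762 or s = 1/5 - sqrt(61)/5 ~= -1.362.

s = -1.362 or s = 1.762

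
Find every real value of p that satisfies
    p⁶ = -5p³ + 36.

p = -2.0801 or p = 1.5874

Let u = p³. The equation becomes u² + 5u - 36 = 0.
Factor: (u - 4)(u + 9) = 0, so u = 4 or u = -9.
p³ = 4 gives p = ∛(4) ≈ 1.5874.
p³ = -9 gives p = -∛(9) ≈ -2.0801.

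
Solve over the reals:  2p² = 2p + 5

Rearrange to standard form: 2p² - 2p - 5 = 0.
Discriminant: (-2)² − 4·2·(-5) = 44.
Quadratic formula: p = (2 ± √44) / 4.
So p = 1/2 + √(11)/2 ≈ 2.1583 or p = 1/2 - √(11)/2 ≈ -1.1583.

p = -1.1583 or p = 2.1583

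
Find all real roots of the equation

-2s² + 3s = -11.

Rearrange to standard form: -2s² + 3s + 11 = 0.
Discriminant: (3)² − 4·(-2)·11 = 97.
Quadratic formula: s = (-3 ± √97) / (-4).
So s = 3/4 - √(97)/4 ≈ -1.7122 or s = 3/4 + √(97)/4 ≈ 3.2122.

s = -1.7122 or s = 3.2122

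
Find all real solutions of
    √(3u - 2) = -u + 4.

Square both sides: 3u - 2 = (-u + 4)².
Expand and rearrange: u² - 11u + 18 = 0.
Solving gives u = 9 or u = 2.
Check each candidate in the original equation:
  u = 9: √(25) = 5, while -u + 4 = -5 — extraneous.
  u = 2: √(4) = 2, while -u + 4 = 2 — valid.

u = 2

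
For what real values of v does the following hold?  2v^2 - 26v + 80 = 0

Factor: 2(v - 5)(v - 8) = 0.
So v = 5 or v = 8.

v = 5 or v = 8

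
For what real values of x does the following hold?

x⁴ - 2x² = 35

Let u = x². The equation becomes u² - 2u - 35 = 0.
Factor: (u - 7)(u + 5) = 0, so u = 7 or u = -5.
x² = 7 gives x = ±√(7) ≈ ±2.6458.
x² = -5 < 0 has no real solution.

x = -2.6458 or x = 2.6458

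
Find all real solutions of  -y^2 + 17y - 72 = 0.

y = 8 or y = 9

Factor: -1(y - 9)(y - 8) = 0.
So y = 9 or y = 8.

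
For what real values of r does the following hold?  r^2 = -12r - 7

r = -11.3852 or r = -0.6148

Rearrange to standard form: r^2 + 12r + 7 = 0.
Discriminant: (12)^2 - 4*1*7 = 116.
Quadratic formula: r = (-12 +/- sqrt(116)) / 2.
So r = -6 + sqrt(29) ~= -0.6148 or r = -6 - sqrt(29) ~= -11.3852.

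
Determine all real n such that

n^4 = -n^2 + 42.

Let u = n^2. The equation becomes u^2 + u - 42 = 0.
Factor: (u + 7)(u - 6) = 0, so u = -7 or u = 6.
n^2 = -7 < 0 has no real solution.
n^2 = 6 gives n = +/-sqrt(6) ~= +/-2.4495.

n = -2.4495 or n = 2.4495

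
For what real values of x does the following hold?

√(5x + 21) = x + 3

Square both sides: 5x + 21 = (x + 3)².
Expand and rearrange: x² + x - 12 = 0.
Solving gives x = 3 or x = -4.
Check each candidate in the original equation:
  x = 3: √(36) = 6, while x + 3 = 6 — valid.
  x = -4: √(1) = 1, while x + 3 = -1 — extraneous.

x = 3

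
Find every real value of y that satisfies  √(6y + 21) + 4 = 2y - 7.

Isolate the radical: √(6y + 21) = 2y - 11.
Square both sides: 6y + 21 = (2y - 11)².
Expand and rearrange: 4y² - 50y + 100 = 0.
Solving gives y = 10 or y = 2.5.
Check each candidate in the original equation:
  y = 10: √(81) = 9, while 2y - 11 = 9 — valid.
  y = 2.5: √(36) = 6, while 2y - 11 = -6 — extraneous.

y = 10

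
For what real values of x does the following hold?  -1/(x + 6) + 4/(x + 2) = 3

Multiply both sides by (x + 6)(x + 2):
-(x + 2) + 4(x + 6) = 3(x + 6)(x + 2).
Expand and collect terms: 3x² + 21x + 14 = 0.
By the quadratic formula, x = (-21 ± √273) / 6, so x ≈ -0.7462 or x ≈ -6.2538.
Neither value makes a denominator zero (x ≠ -6, x ≠ -2), so both are valid.

x = -6.2538 or x = -0.7462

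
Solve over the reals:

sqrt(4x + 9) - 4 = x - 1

Isolate the radical: sqrt(4x + 9) = x + 3.
Square both sides: 4x + 9 = (x + 3)^2.
Expand and rearrange: x^2 + 2x = 0.
Solving gives x = 0 or x = -2.
Check each candidate in the original equation:
  x = 0: sqrt(9) = 3, while x + 3 = 3 — valid.
  x = -2: sqrt(1) = 1, while x + 3 = 1 — valid.

x = -2 or x = 0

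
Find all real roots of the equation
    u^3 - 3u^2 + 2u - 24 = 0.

u = 4

Possible rational roots are divisors of -24. Testing u = 4 gives 0, so (u - 4) is a factor.
Divide: u^3 - 3u^2 + 2u - 24 = (u - 4)(u^2 + u + 6).
The quadratic u^2 + u + 6 has discriminant -23 < 0, so no further real roots.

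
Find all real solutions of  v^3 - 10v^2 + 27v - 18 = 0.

Possible rational roots are divisors of -18. Testing v = 3 gives 0, so (v - 3) is a factor.
Divide: v^3 - 10v^2 + 27v - 18 = (v - 3)(v^2 - 7v + 6).
Factor the quadratic: v = 6 or v = 1.

v = 1 or v = 3 or v = 6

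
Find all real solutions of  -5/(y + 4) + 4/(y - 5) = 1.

y = -7.8102 or y = 7.8102

Multiply both sides by (y + 4)(y - 5):
-5(y - 5) + 4(y + 4) = (y + 4)(y - 5).
Expand and collect terms: y^2 - 61 = 0.
By the quadratic formula, y = (0 +/- sqrt(244)) / 2, so y ~= 7.8102 or y ~= -7.8102.
Neither value makes a denominator zero (y != -4, y != 5), so both are valid.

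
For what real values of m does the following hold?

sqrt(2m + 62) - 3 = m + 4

Isolate the radical: sqrt(2m + 62) = m + 7.
Square both sides: 2m + 62 = (m + 7)^2.
Expand and rearrange: m^2 + 12m - 13 = 0.
Solving gives m = 1 or m = -13.
Check each candidate in the original equation:
  m = 1: sqrt(64) = 8, while m + 7 = 8 — valid.
  m = -13: sqrt(36) = 6, while m + 7 = -6 — extraneous.

m = 1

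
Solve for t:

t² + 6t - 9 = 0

Discriminant: (6)² − 4·1·(-9) = 72.
Quadratic formula: t = (-6 ± √72) / 2.
So t = -3 + 3·√(2) ≈ 1.2426 or t = -3·√(2) - 3 ≈ -7.2426.

t = -7.2426 or t = 1.2426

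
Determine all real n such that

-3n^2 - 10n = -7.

Rearrange to standard form: -3n^2 - 10n + 7 = 0.
Discriminant: (-10)^2 - 4*(-3)*7 = 184.
Quadratic formula: n = (10 +/- sqrt(184)) / (-6).
So n = -sqrt(46)/3 - 5/3 ~= -3.9274 or n = -5/3 + sqrt(46)/3 ~= 0.5941.

n = -3.9274 or n = 0.5941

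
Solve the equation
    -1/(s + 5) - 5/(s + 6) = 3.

s = -7.8844 or s = -5.1156

Multiply both sides by (s + 5)(s + 6):
-(s + 6) - 5(s + 5) = 3(s + 5)(s + 6).
Expand and collect terms: 3s² + 39s + 121 = 0.
By the quadratic formula, s = (-39 ± √69) / 6, so s ≈ -5.1156 or s ≈ -7.8844.
Neither value makes a denominator zero (s ≠ -5, s ≠ -6), so both are valid.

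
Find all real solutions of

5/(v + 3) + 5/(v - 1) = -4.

Multiply both sides by (v + 3)(v - 1):
5(v - 1) + 5(v + 3) = -4(v + 3)(v - 1).
Expand and collect terms: -4v² - 18v + 2 = 0.
By the quadratic formula, v = (18 ± √356) / -8, so v ≈ -4.6085 or v ≈ 0.1085.
Neither value makes a denominator zero (v ≠ -3, v ≠ 1), so both are valid.

v = -4.6085 or v = 0.1085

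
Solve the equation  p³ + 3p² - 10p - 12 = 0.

Possible rational roots are divisors of -12. Testing p = -1 gives 0, so (p + 1) is a factor.
Divide: p³ + 3p² - 10p - 12 = (p + 1)(p² + 2p - 12).
Apply the quadratic formula to p² + 2p - 12 = 0: p = (-2 ± √52)/2, i.e. p ≈ 2.6056 or p ≈ -4.6056.

p = -4.6056 or p = -1 or p = 2.6056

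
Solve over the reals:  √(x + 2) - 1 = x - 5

Isolate the radical: √(x + 2) = x - 4.
Square both sides: x + 2 = (x - 4)².
Expand and rearrange: x² - 9x + 14 = 0.
Solving gives x = 7 or x = 2.
Check each candidate in the original equation:
  x = 7: √(9) = 3, while x - 4 = 3 — valid.
  x = 2: √(4) = 2, while x - 4 = -2 — extraneous.

x = 7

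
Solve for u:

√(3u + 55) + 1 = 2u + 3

u = 3

Isolate the radical: √(3u + 55) = 2u + 2.
Square both sides: 3u + 55 = (2u + 2)².
Expand and rearrange: 4u² + 5u - 51 = 0.
Solving gives u = 3 or u = -4.25.
Check each candidate in the original equation:
  u = 3: √(64) = 8, while 2u + 2 = 8 — valid.
  u = -4.25: √(42.25) = 6.5, while 2u + 2 = -6.5 — extraneous.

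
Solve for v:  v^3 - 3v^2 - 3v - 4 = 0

Possible rational roots are divisors of -4. Testing v = 4 gives 0, so (v - 4) is a factor.
Divide: v^3 - 3v^2 - 3v - 4 = (v - 4)(v^2 + v + 1).
The quadratic v^2 + v + 1 has discriminant -3 < 0, so no further real roots.

v = 4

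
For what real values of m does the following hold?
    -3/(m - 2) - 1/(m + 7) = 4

Multiply both sides by (m - 2)(m + 7):
-3(m + 7) - (m - 2) = 4(m - 2)(m + 7).
Expand and collect terms: 4m² + 24m - 37 = 0.
By the quadratic formula, m = (-24 ± √1168) / 8, so m ≈ 1.272 or m ≈ -7.272.
Neither value makes a denominator zero (m ≠ 2, m ≠ -7), so both are valid.

m = -7.272 or m = 1.272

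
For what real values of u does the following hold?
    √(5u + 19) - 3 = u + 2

Isolate the radical: √(5u + 19) = u + 5.
Square both sides: 5u + 19 = (u + 5)².
Expand and rearrange: u² + 5u + 6 = 0.
Solving gives u = -2 or u = -3.
Check each candidate in the original equation:
  u = -2: √(9) = 3, while u + 5 = 3 — valid.
  u = -3: √(4) = 2, while u + 5 = 2 — valid.

u = -3 or u = -2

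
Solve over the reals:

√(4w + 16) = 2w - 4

Square both sides: 4w + 16 = (2w - 4)².
Expand and rearrange: 4w² - 20w = 0.
Solving gives w = 5 or w = 0.
Check each candidate in the original equation:
  w = 5: √(36) = 6, while 2w - 4 = 6 — valid.
  w = 0: √(16) = 4, while 2w - 4 = -4 — extraneous.

w = 5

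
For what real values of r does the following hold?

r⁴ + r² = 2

r = -1 or r = 1

Let u = r². The equation becomes u² + u - 2 = 0.
Factor: (u - 1)(u + 2) = 0, so u = 1 or u = -2.
r² = 1 gives r = ±1.
r² = -2 < 0 has no real solution.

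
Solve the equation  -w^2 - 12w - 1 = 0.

w = -11.9161 or w = -0.0839

Discriminant: (-12)^2 - 4*(-1)*(-1) = 140.
Quadratic formula: w = (12 +/- sqrt(140)) / (-2).
So w = -6 - sqrt(35) ~= -11.9161 or w = -6 + sqrt(35) ~= -0.0839.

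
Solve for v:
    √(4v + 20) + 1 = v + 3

Isolate the radical: √(4v + 20) = v + 2.
Square both sides: 4v + 20 = (v + 2)².
Expand and rearrange: v² - 16 = 0.
Solving gives v = 4 or v = -4.
Check each candidate in the original equation:
  v = 4: √(36) = 6, while v + 2 = 6 — valid.
  v = -4: √(4) = 2, while v + 2 = -2 — extraneous.

v = 4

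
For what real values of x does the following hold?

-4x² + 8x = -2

Rearrange to standard form: -4x² + 8x + 2 = 0.
Discriminant: (8)² − 4·(-4)·2 = 96.
Quadratic formula: x = (-8 ± √96) / (-8).
So x = 1 - √(6)/2 ≈ -0.2247 or x = 1 + √(6)/2 ≈ 2.2247.

x = -0.2247 or x = 2.2247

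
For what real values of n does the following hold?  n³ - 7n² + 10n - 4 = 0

Possible rational roots are divisors of -4. Testing n = 1 gives 0, so (n - 1) is a factor.
Divide: n³ - 7n² + 10n - 4 = (n - 1)(n² - 6n + 4).
Apply the quadratic formula to n² - 6n + 4 = 0: n = (6 ± √20)/2, i.e. n ≈ 5.2361 or n ≈ 0.7639.

n = 0.7639 or n = 1 or n = 5.2361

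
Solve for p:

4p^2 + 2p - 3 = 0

p = -1.1514 or p = 0.6514

Discriminant: (2)^2 - 4*4*(-3) = 52.
Quadratic formula: p = (-2 +/- sqrt(52)) / 8.
So p = -1/4 + sqrt(13)/4 ~= 0.6514 or p = -sqrt(13)/4 - 1/4 ~= -1.1514.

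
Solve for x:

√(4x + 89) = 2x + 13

Square both sides: 4x + 89 = (2x + 13)².
Expand and rearrange: 4x² + 48x + 80 = 0.
Solving gives x = -2 or x = -10.
Check each candidate in the original equation:
  x = -2: √(81) = 9, while 2x + 13 = 9 — valid.
  x = -10: √(49) = 7, while 2x + 13 = -7 — extraneous.

x = -2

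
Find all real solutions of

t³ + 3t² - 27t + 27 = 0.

t = -7.2426 or t = 1.2426 or t = 3

Possible rational roots are divisors of 27. Testing t = 3 gives 0, so (t - 3) is a factor.
Divide: t³ + 3t² - 27t + 27 = (t - 3)(t² + 6t - 9).
Apply the quadratic formula to t² + 6t - 9 = 0: t = (-6 ± √72)/2, i.e. t ≈ 1.2426 or t ≈ -7.2426.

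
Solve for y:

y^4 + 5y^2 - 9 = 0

Let u = y^2. The equation becomes u^2 + 5u - 9 = 0.
By the quadratic formula, u = -5/2 + sqrt(61)/2 or u = -sqrt(61)/2 - 5/2.
y^2 = -5/2 + sqrt(61)/2 gives y = +/-sqrt(-5/2 + sqrt(61)/2) ~= +/-1.1854.
y^2 = -sqrt(61)/2 - 5/2 < 0 has no real solution.

y = -1.1854 or y = 1.1854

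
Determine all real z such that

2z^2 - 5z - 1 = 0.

z = -0.1861 or z = 2.6861

Discriminant: (-5)^2 - 4*2*(-1) = 33.
Quadratic formula: z = (5 +/- sqrt(33)) / 4.
So z = 5/4 + sqrt(33)/4 ~= 2.6861 or z = 5/4 - sqrt(33)/4 ~= -0.1861.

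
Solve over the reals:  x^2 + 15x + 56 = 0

Factor: (x + 7)(x + 8) = 0.
So x = -7 or x = -8.

x = -8 or x = -7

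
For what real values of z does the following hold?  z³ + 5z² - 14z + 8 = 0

Possible rational roots are divisors of 8. Testing z = 1 gives 0, so (z - 1) is a factor.
Divide: z³ + 5z² - 14z + 8 = (z - 1)(z² + 6z - 8).
Apply the quadratic formula to z² + 6z - 8 = 0: z = (-6 ± √68)/2, i.e. z ≈ 1.1231 or z ≈ -7.1231.

z = -7.1231 or z = 1 or z = 1.1231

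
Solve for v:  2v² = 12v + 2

v = -0.1623 or v = 6.1623

Rearrange to standard form: 2v² - 12v - 2 = 0.
Discriminant: (-12)² − 4·2·(-2) = 160.
Quadratic formula: v = (12 ± √160) / 4.
So v = 3 + √(10) ≈ 6.1623 or v = 3 - √(10) ≈ -0.1623.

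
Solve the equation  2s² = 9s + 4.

s = -0.4075 or s = 4.9075

Rearrange to standard form: 2s² - 9s - 4 = 0.
Discriminant: (-9)² − 4·2·(-4) = 113.
Quadratic formula: s = (9 ± √113) / 4.
So s = 9/4 + √(113)/4 ≈ 4.9075 or s = 9/4 - √(113)/4 ≈ -0.4075.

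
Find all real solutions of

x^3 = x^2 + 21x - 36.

Rearrange: x^3 - x^2 - 21x + 36 = 0.
Possible rational roots are divisors of 36. Testing x = 4 gives 0, so (x - 4) is a factor.
Divide: x^3 - x^2 - 21x + 36 = (x - 4)(x^2 + 3x - 9).
Apply the quadratic formula to x^2 + 3x - 9 = 0: x = (-3 +/- sqrt(45))/2, i.e. x ~= 1.8541 or x ~= -4.8541.

x = -4.8541 or x = 1.8541 or x = 4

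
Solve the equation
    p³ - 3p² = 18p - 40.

p = -4 or p = 2 or p = 5

Rearrange: p³ - 3p² - 18p + 40 = 0.
Possible rational roots are divisors of 40. Testing p = -4 gives 0, so (p + 4) is a factor.
Divide: p³ - 3p² - 18p + 40 = (p + 4)(p² - 7p + 10).
Factor the quadratic: p = 5 or p = 2.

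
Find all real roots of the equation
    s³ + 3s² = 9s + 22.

s = -3.8541 or s = -2 or s = 2.8541

Rearrange: s³ + 3s² - 9s - 22 = 0.
Possible rational roots are divisors of -22. Testing s = -2 gives 0, so (s + 2) is a factor.
Divide: s³ + 3s² - 9s - 22 = (s + 2)(s² + s - 11).
Apply the quadratic formula to s² + s - 11 = 0: s = (-1 ± √45)/2, i.e. s ≈ 2.8541 or s ≈ -3.8541.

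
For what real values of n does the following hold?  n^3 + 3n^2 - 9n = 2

n = -4.7913 or n = -0.2087 or n = 2

Rearrange: n^3 + 3n^2 - 9n - 2 = 0.
Possible rational roots are divisors of -2. Testing n = 2 gives 0, so (n - 2) is a factor.
Divide: n^3 + 3n^2 - 9n - 2 = (n - 2)(n^2 + 5n + 1).
Apply the quadratic formula to n^2 + 5n + 1 = 0: n = (-5 +/- sqrt(21))/2, i.e. n ~= -0.2087 or n ~= -4.7913.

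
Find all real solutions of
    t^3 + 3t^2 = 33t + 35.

Rearrange: t^3 + 3t^2 - 33t - 35 = 0.
Possible rational roots are divisors of -35. Testing t = 5 gives 0, so (t - 5) is a factor.
Divide: t^3 + 3t^2 - 33t - 35 = (t - 5)(t^2 + 8t + 7).
Factor the quadratic: t = -1 or t = -7.

t = -7 or t = -1 or t = 5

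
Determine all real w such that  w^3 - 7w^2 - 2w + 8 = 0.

w = -1.1231 or w = 1 or w = 7.1231

Possible rational roots are divisors of 8. Testing w = 1 gives 0, so (w - 1) is a factor.
Divide: w^3 - 7w^2 - 2w + 8 = (w - 1)(w^2 - 6w - 8).
Apply the quadratic formula to w^2 - 6w - 8 = 0: w = (6 +/- sqrt(68))/2, i.e. w ~= 7.1231 or w ~= -1.1231.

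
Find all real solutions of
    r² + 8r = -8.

Rearrange to standard form: r² + 8r + 8 = 0.
Discriminant: (8)² − 4·1·8 = 32.
Quadratic formula: r = (-8 ± √32) / 2.
So r = -4 + 2·√(2) ≈ -1.1716 or r = -4 - 2·√(2) ≈ -6.8284.

r = -6.8284 or r = -1.1716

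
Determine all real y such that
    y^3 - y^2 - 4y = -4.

Rearrange: y^3 - y^2 - 4y + 4 = 0.
Possible rational roots are divisors of 4. Testing y = 1 gives 0, so (y - 1) is a factor.
Divide: y^3 - y^2 - 4y + 4 = (y - 1)(y^2 - 4).
Factor the quadratic: y = 2 or y = -2.

y = -2 or y = 1 or y = 2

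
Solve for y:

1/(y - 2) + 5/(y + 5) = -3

y = -6.7328 or y = 1.7328

Multiply both sides by (y - 2)(y + 5):
(y + 5) + 5(y - 2) = -3(y - 2)(y + 5).
Expand and collect terms: -3y² - 15y + 35 = 0.
By the quadratic formula, y = (15 ± √645) / -6, so y ≈ -6.7328 or y ≈ 1.7328.
Neither value makes a denominator zero (y ≠ 2, y ≠ -5), so both are valid.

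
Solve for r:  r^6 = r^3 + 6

r = -1.2599 or r = 1.4422

Let u = r^3. The equation becomes u^2 - u - 6 = 0.
Factor: (u - 3)(u + 2) = 0, so u = 3 or u = -2.
r^3 = 3 gives r = (3)^(1/3) ~= 1.4422.
r^3 = -2 gives r = -(2)^(1/3) ~= -1.2599.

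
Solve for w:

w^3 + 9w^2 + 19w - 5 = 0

w = -5 or w = -4.2361 or w = 0.2361

Possible rational roots are divisors of -5. Testing w = -5 gives 0, so (w + 5) is a factor.
Divide: w^3 + 9w^2 + 19w - 5 = (w + 5)(w^2 + 4w - 1).
Apply the quadratic formula to w^2 + 4w - 1 = 0: w = (-4 +/- sqrt(20))/2, i.e. w ~= 0.2361 or w ~= -4.2361.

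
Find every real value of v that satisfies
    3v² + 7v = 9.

v = -3.255 or v = 0.9217

Rearrange to standard form: 3v² + 7v - 9 = 0.
Discriminant: (7)² − 4·3·(-9) = 157.
Quadratic formula: v = (-7 ± √157) / 6.
So v = -7/6 + √(157)/6 ≈ 0.9217 or v = -√(157)/6 - 7/6 ≈ -3.255.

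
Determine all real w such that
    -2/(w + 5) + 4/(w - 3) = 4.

Multiply both sides by (w + 5)(w - 3):
-2(w - 3) + 4(w + 5) = 4(w + 5)(w - 3).
Expand and collect terms: 4w² + 6w - 86 = 0.
By the quadratic formula, w = (-6 ± √1412) / 8, so w ≈ 3.9471 or w ≈ -5.4471.
Neither value makes a denominator zero (w ≠ -5, w ≠ 3), so both are valid.

w = -5.4471 or w = 3.9471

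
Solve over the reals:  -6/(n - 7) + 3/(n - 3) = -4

Multiply both sides by (n - 7)(n - 3):
-6(n - 3) + 3(n - 7) = -4(n - 7)(n - 3).
Expand and collect terms: -4n² + 43n - 81 = 0.
By the quadratic formula, n = (-43 ± √553) / -8, so n ≈ 2.4355 or n ≈ 8.3145.
Neither value makes a denominator zero (n ≠ 7, n ≠ 3), so both are valid.

n = 2.4355 or n = 8.3145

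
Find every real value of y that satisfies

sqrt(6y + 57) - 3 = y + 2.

Isolate the radical: sqrt(6y + 57) = y + 5.
Square both sides: 6y + 57 = (y + 5)^2.
Expand and rearrange: y^2 + 4y - 32 = 0.
Solving gives y = 4 or y = -8.
Check each candidate in the original equation:
  y = 4: sqrt(81) = 9, while y + 5 = 9 — valid.
  y = -8: sqrt(9) = 3, while y + 5 = -3 — extraneous.

y = 4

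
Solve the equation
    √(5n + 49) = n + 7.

Square both sides: 5n + 49 = (n + 7)².
Expand and rearrange: n² + 9n = 0.
Solving gives n = 0 or n = -9.
Check each candidate in the original equation:
  n = 0: √(49) = 7, while n + 7 = 7 — valid.
  n = -9: √(4) = 2, while n + 7 = -2 — extraneous.

n = 0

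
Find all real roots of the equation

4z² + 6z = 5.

z = -2.0963 or z = 0.5963

Rearrange to standard form: 4z² + 6z - 5 = 0.
Discriminant: (6)² − 4·4·(-5) = 116.
Quadratic formula: z = (-6 ± √116) / 8.
So z = -3/4 + √(29)/4 ≈ 0.5963 or z = -√(29)/4 - 3/4 ≈ -2.0963.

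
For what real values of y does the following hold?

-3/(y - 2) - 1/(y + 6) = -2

y = -5.5826 or y = 3.5826

Multiply both sides by (y - 2)(y + 6):
-3(y + 6) - (y - 2) = -2(y - 2)(y + 6).
Expand and collect terms: -2y² - 4y + 40 = 0.
By the quadratic formula, y = (4 ± √336) / -4, so y ≈ -5.5826 or y ≈ 3.5826.
Neither value makes a denominator zero (y ≠ 2, y ≠ -6), so both are valid.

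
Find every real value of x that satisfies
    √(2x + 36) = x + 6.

Square both sides: 2x + 36 = (x + 6)².
Expand and rearrange: x² + 10x = 0.
Solving gives x = 0 or x = -10.
Check each candidate in the original equation:
  x = 0: √(36) = 6, while x + 6 = 6 — valid.
  x = -10: √(16) = 4, while x + 6 = -4 — extraneous.

x = 0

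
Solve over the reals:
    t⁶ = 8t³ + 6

t = -0.8838 or t = 2.056

Let u = t³. The equation becomes u² - 8u - 6 = 0.
By the quadratic formula, u = 4 + √(22) or u = 4 - √(22).
t³ = 4 + √(22) gives t = ∛(4 + √(22)) ≈ 2.056.
t³ = 4 - √(22) gives t = -∛(-4 + √(22)) ≈ -0.8838.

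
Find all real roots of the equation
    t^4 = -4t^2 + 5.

t = -1 or t = 1

Let u = t^2. The equation becomes u^2 + 4u - 5 = 0.
Factor: (u + 5)(u - 1) = 0, so u = -5 or u = 1.
t^2 = -5 < 0 has no real solution.
t^2 = 1 gives t = +/-1.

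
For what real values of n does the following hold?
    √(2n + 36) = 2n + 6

n = 0

Square both sides: 2n + 36 = (2n + 6)².
Expand and rearrange: 4n² + 22n = 0.
Solving gives n = 0 or n = -5.5.
Check each candidate in the original equation:
  n = 0: √(36) = 6, while 2n + 6 = 6 — valid.
  n = -5.5: √(25) = 5, while 2n + 6 = -5 — extraneous.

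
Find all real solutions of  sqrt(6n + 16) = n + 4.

n = -2 or n = 0

Square both sides: 6n + 16 = (n + 4)^2.
Expand and rearrange: n^2 + 2n = 0.
Solving gives n = 0 or n = -2.
Check each candidate in the original equation:
  n = 0: sqrt(16) = 4, while n + 4 = 4 — valid.
  n = -2: sqrt(4) = 2, while n + 4 = 2 — valid.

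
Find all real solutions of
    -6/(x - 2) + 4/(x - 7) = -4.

Multiply both sides by (x - 2)(x - 7):
-6(x - 7) + 4(x - 2) = -4(x - 2)(x - 7).
Expand and collect terms: -4x^2 + 38x - 90 = 0.
Factor or apply the quadratic formula: x = 4.5 or x = 5.
Neither value makes a denominator zero (x != 2, x != 7), so both are valid.

x = 4.5 or x = 5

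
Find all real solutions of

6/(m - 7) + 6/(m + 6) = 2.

Multiply both sides by (m - 7)(m + 6):
6(m + 6) + 6(m - 7) = 2(m - 7)(m + 6).
Expand and collect terms: 2m² - 14m - 78 = 0.
By the quadratic formula, m = (14 ± √820) / 4, so m ≈ 10.6589 or m ≈ -3.6589.
Neither value makes a denominator zero (m ≠ 7, m ≠ -6), so both are valid.

m = -3.6589 or m = 10.6589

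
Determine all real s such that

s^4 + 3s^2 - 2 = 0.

Let u = s^2. The equation becomes u^2 + 3u - 2 = 0.
By the quadratic formula, u = -3/2 + sqrt(17)/2 or u = -sqrt(17)/2 - 3/2.
s^2 = -3/2 + sqrt(17)/2 gives s = +/-sqrt(-3/2 + sqrt(17)/2) ~= +/-0.7494.
s^2 = -sqrt(17)/2 - 3/2 < 0 has no real solution.

s = -0.7494 or s = 0.7494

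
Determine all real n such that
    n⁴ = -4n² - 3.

Let u = n². The equation becomes u² + 4u + 3 = 0.
Factor: (u + 3)(u + 1) = 0, so u = -3 or u = -1.
n² = -3 < 0 has no real solution.
n² = -1 < 0 has no real solution.

No real solutions.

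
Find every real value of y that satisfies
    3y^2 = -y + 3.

Rearrange to standard form: 3y^2 + y - 3 = 0.
Discriminant: (1)^2 - 4*3*(-3) = 37.
Quadratic formula: y = (-1 +/- sqrt(37)) / 6.
So y = -1/6 + sqrt(37)/6 ~= 0.8471 or y = -sqrt(37)/6 - 1/6 ~= -1.1805.

y = -1.1805 or y = 0.8471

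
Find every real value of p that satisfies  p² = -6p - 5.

p = -5 or p = -1

Bring every term to one side: p² + 6p + 5 = 0.
Factor: (p + 5)(p + 1) = 0.
So p = -5 or p = -1.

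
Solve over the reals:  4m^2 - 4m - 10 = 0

m = -1.1583 or m = 2.1583

Discriminant: (-4)^2 - 4*4*(-10) = 176.
Quadratic formula: m = (4 +/- sqrt(176)) / 8.
So m = 1/2 + sqrt(11)/2 ~= 2.1583 or m = 1/2 - sqrt(11)/2 ~= -1.1583.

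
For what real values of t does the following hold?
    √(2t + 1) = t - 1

Square both sides: 2t + 1 = (t - 1)².
Expand and rearrange: t² - 4t = 0.
Solving gives t = 4 or t = 0.
Check each candidate in the original equation:
  t = 4: √(9) = 3, while t - 1 = 3 — valid.
  t = 0: √(1) = 1, while t - 1 = -1 — extraneous.

t = 4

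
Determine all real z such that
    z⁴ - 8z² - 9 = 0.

z = -3 or z = 3

Let u = z². The equation becomes u² - 8u - 9 = 0.
Factor: (u - 9)(u + 1) = 0, so u = 9 or u = -1.
z² = 9 gives z = ±3.
z² = -1 < 0 has no real solution.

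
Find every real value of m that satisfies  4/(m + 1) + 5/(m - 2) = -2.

Multiply both sides by (m + 1)(m - 2):
4(m - 2) + 5(m + 1) = -2(m + 1)(m - 2).
Expand and collect terms: -2m² - 7m + 7 = 0.
By the quadratic formula, m = (7 ± √105) / -4, so m ≈ -4.3117 or m ≈ 0.8117.
Neither value makes a denominator zero (m ≠ -1, m ≠ 2), so both are valid.

m = -4.3117 or m = 0.8117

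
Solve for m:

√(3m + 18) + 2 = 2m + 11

Isolate the radical: √(3m + 18) = 2m + 9.
Square both sides: 3m + 18 = (2m + 9)².
Expand and rearrange: 4m² + 33m + 63 = 0.
Solving gives m = -3 or m = -5.25.
Check each candidate in the original equation:
  m = -3: √(9) = 3, while 2m + 9 = 3 — valid.
  m = -5.25: √(2.25) = 1.5, while 2m + 9 = -1.5 — extraneous.

m = -3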